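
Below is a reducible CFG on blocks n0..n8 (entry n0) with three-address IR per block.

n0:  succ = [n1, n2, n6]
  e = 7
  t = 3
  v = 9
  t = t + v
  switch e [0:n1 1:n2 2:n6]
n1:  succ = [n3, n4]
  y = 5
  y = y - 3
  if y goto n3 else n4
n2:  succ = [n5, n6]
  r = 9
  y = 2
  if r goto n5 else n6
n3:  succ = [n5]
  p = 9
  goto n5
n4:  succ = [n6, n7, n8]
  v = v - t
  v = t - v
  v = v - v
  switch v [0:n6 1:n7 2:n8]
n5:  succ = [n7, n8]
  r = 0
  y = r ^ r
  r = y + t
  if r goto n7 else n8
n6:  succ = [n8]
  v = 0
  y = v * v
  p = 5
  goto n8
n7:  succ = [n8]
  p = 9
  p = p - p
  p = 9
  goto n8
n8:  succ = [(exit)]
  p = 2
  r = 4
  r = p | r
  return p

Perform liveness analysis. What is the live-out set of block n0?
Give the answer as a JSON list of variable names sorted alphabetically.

Per-block:
  n0: {e,t,v} / ∅
  n1: {y} / ∅
  n2: {r,y} / ∅
  n3: {p} / ∅
  n4: {v} / {t,v}
  n5: {r,y} / {t}
  n6: {p,v,y} / ∅
  n7: {p} / ∅
  n8: {p,r} / ∅

Live sets:
  n0 li=∅ lo={t,v}
  n1 li={t,v} lo={t,v}
  n2 li={t} lo={t}
  n3 li={t} lo={t}
  n4 li={t,v} lo=∅
  n5 li={t} lo=∅
  n6 li=∅ lo=∅
  n7 li=∅ lo=∅
  n8 li=∅ lo=∅

live-out(n0) = ["t", "v"]

Answer: ["t", "v"]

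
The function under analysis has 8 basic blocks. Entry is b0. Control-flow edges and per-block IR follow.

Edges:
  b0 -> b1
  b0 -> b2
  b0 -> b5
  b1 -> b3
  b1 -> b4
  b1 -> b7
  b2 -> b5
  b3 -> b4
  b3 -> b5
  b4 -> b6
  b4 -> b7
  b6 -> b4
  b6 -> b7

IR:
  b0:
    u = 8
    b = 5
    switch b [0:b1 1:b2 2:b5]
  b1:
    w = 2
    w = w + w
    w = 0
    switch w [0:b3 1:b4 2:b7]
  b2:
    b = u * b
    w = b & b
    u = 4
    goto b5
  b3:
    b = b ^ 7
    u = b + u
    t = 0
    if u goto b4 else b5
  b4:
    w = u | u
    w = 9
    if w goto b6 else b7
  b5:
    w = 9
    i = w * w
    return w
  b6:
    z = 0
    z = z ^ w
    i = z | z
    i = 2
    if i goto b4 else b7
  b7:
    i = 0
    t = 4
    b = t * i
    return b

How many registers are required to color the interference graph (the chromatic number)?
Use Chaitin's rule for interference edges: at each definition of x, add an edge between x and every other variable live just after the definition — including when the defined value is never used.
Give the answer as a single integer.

Answer: 3

Working:
Block summaries:
  b0: {b,u} / ∅
  b1: {w} / ∅
  b2: {b,u,w} / {b,u}
  b3: {b,t,u} / {b,u}
  b4: {w} / {u}
  b5: {i,w} / ∅
  b6: {i,z} / {w}
  b7: {b,i,t} / ∅

Backward fixpoint:
  b0: in=∅ out={b,u}
  b1: in={b,u} out={b,u}
  b2: in={b,u} out=∅
  b3: in={b,u} out={u}
  b4: in={u} out={u,w}
  b5: in=∅ out=∅
  b6: in={u,w} out={u}
  b7: in=∅ out=∅

Interference:
  b↔{u,w}
  i↔{t,u,w}
  t↔{i,u}
  u↔{b,i,t,w,z}
  w↔{b,i,u,z}
  z↔{u,w}

Chromatic number:
  lower bound: {b,u,w} mutually conflict ⇒ χ ≥ 3
  assign b→r2 i→r2 t→r1 u→r0 w→r1 z→r2 — no edge inside a register ⇒ χ ≤ 3
  χ = 3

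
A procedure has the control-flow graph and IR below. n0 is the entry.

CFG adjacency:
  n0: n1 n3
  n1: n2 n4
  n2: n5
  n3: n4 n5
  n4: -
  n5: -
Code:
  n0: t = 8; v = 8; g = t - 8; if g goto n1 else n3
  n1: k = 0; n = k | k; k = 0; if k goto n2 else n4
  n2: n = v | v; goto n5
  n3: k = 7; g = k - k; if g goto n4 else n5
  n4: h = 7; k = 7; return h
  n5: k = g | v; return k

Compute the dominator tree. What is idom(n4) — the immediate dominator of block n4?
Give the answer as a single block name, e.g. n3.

Answer: n0

Derivation:
idom tree: n1←n0 n2←n1 n3←n0 n4←n0 n5←n0
Dom at joins:
  n4: preds {n1,n3}: {n0,n1} ∩ {n0,n3} = {n0}; idom=n0
  n5: preds {n2,n3}: {n0,n1,n2} ∩ {n0,n3} = {n0}; idom=n0

idom(n4) = n0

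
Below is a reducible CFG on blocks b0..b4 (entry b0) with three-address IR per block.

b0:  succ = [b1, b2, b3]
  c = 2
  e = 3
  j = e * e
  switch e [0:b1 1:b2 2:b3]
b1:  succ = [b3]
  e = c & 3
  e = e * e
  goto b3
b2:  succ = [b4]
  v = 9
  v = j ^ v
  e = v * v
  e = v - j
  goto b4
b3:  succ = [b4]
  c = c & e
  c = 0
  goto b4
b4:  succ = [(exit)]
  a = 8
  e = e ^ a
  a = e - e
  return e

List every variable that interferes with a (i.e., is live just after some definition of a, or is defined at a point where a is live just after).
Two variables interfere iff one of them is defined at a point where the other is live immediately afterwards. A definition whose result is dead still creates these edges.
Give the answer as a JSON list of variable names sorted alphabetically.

Answer: ["e"]

Analysis:
def/use:
  b0 def {c,e,j} use ∅
  b1 def {e} use {c}
  b2 def {e,v} use {j}
  b3 def {c} use {c,e}
  b4 def {a,e} use {e}

Live sets:
  live b0: ∅→{c,e,j}
  live b1: {c}→{c,e}
  live b2: {j}→{e}
  live b3: {c,e}→{e}
  live b4: {e}→∅

Conflict graph:
  a — {e}
  c — {e,j}
  e — {a,c,j,v}
  j — {c,e,v}
  v — {e,j}

N(a) = ["e"]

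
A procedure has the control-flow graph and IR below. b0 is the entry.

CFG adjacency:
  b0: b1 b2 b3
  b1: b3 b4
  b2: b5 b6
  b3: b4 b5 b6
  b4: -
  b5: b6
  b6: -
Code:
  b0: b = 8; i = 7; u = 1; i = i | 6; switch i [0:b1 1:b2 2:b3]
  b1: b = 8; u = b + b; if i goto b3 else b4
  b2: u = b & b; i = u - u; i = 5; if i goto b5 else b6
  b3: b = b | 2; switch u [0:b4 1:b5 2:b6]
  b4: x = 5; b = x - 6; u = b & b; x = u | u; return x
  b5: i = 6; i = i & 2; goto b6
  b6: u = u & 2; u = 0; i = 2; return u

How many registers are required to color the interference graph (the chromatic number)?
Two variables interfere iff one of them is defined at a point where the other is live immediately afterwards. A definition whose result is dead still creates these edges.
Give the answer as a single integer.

def/use:
  b0: {b,i,u} / ∅
  b1: {b,u} / {i}
  b2: {i,u} / {b}
  b3: {b} / {b,u}
  b4: {b,u,x} / ∅
  b5: {i} / ∅
  b6: {i,u} / {u}

Backward fixpoint:
  b0: in=∅ out={b,i,u}
  b1: in={i} out={b,u}
  b2: in={b} out={u}
  b3: in={b,u} out={u}
  b4: in=∅ out=∅
  b5: in={u} out={u}
  b6: in={u} out=∅

Interference:
  b — {i,u}
  i — {b,u}
  u — {b,i}
  x — ∅

Chromatic number:
  clique {b,i,u} ⇒ need ≥ 3
  assign b→r0 i→r1 u→r2 x→r0 — no edge inside a register ⇒ χ ≤ 3
  χ = 3

Answer: 3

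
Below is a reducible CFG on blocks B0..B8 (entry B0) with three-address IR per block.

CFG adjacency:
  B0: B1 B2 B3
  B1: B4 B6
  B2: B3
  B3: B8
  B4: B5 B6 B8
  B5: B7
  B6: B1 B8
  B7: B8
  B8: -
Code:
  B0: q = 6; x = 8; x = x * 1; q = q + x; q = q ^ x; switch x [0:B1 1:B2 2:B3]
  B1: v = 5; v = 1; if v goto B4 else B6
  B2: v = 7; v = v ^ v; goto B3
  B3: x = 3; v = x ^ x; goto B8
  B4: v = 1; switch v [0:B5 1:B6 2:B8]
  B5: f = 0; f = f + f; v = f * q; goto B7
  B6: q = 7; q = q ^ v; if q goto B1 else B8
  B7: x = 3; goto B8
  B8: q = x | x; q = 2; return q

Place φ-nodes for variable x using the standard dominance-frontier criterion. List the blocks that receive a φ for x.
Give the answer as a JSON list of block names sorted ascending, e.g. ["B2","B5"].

Answer: ["B8"]

Derivation:
idom tree: B1←B0 B2←B0 B3←B0 B4←B1 B5←B4 B6←B1 B7←B5 B8←B0
Dom∩ at merges:
  B1: preds {B0,B6}: {B0} ∩ {B0,B1,B6} = {B0}; idom=B0
  B3: preds {B0,B2}: {B0} ∩ {B0,B2} = {B0}; idom=B0
  B6: preds {B1,B4}: {B0,B1} ∩ {B0,B1,B4} = {B0,B1}; idom=B1
  B8: preds {B3,B4,B6,B7}: {B0,B3} ∩ {B0,B1,B4} ∩ {B0,B1,B6} ∩ {B0,B1,B4,B5,B7} = {B0}; idom=B0

Frontier:
  B1←B0: walk · to B0
  B1←B6: walk B6→B1 to B0
  B3←B0: walk · to B0
  B3←B2: walk B2 to B0
  B6←B1: walk · to B1
  B6←B4: walk B4 to B1
  B8←B3: walk B3 to B0
  B8←B4: walk B4→B1 to B0
  B8←B6: walk B6→B1 to B0
  B8←B7: walk B7→B5→B4→B1 to B0
  B0 → ∅
  B1 → {B1,B8}
  B2 → {B3}
  B3 → {B8}
  B4 → {B6,B8}
  B5 → {B8}
  B6 → {B1,B8}
  B7 → {B8}
  B8 → ∅

φ for x: defs {B0,B3,B7}
  DF⁺ = {B8}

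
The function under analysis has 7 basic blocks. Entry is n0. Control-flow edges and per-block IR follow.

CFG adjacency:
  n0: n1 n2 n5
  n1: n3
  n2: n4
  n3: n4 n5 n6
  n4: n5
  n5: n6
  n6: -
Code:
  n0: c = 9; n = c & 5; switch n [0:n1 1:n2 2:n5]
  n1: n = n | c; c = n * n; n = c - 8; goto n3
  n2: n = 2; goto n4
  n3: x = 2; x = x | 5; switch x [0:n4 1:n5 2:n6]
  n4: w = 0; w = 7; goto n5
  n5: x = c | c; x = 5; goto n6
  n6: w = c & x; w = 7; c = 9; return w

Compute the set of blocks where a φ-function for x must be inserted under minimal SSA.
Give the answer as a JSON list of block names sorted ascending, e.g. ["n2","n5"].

Answer: ["n4", "n5", "n6"]

Working:
idom tree: n1←n0 n2←n0 n3←n1 n4←n0 n5←n0 n6←n0
Dom∩ at merges:
  n4: preds {n2,n3}: {n0,n2} ∩ {n0,n1,n3} = {n0}; idom=n0
  n5: preds {n0,n3,n4}: {n0} ∩ {n0,n1,n3} ∩ {n0,n4} = {n0}; idom=n0
  n6: preds {n3,n5}: {n0,n1,n3} ∩ {n0,n5} = {n0}; idom=n0

Frontier:
  n4←n2: walk n2 to n0
  n4←n3: walk n3→n1 to n0
  n5←n0: walk · to n0
  n5←n3: walk n3→n1 to n0
  n5←n4: walk n4 to n0
  n6←n3: walk n3→n1 to n0
  n6←n5: walk n5 to n0
  DF(n0)=∅
  DF(n1)={n4,n5,n6}
  DF(n2)={n4}
  DF(n3)={n4,n5,n6}
  DF(n4)={n5}
  DF(n5)={n6}
  DF(n6)=∅

φ for x: defs {n3,n5}
  DF⁺ = {n4,n5,n6}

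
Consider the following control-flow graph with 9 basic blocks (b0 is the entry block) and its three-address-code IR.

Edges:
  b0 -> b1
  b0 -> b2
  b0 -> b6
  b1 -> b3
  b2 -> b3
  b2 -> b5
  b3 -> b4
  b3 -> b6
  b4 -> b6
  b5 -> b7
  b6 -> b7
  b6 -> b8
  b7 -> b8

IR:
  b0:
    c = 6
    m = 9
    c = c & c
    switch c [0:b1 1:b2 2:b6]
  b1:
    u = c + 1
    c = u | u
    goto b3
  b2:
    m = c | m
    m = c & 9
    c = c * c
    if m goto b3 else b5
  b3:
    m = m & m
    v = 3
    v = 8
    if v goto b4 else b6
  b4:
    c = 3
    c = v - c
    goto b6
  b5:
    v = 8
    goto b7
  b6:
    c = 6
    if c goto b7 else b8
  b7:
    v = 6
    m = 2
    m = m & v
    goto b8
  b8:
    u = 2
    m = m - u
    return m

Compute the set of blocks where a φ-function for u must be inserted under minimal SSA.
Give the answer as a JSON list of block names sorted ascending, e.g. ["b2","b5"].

Answer: ["b3", "b6", "b7", "b8"]

Working:
idom tree: b1←b0 b2←b0 b3←b0 b4←b3 b5←b2 b6←b0 b7←b0 b8←b0
Dom∩ at merges:
  b3: preds {b1,b2}: {b0,b1} ∩ {b0,b2} = {b0}; idom=b0
  b6: preds {b0,b3,b4}: {b0} ∩ {b0,b3} ∩ {b0,b3,b4} = {b0}; idom=b0
  b7: preds {b5,b6}: {b0,b2,b5} ∩ {b0,b6} = {b0}; idom=b0
  b8: preds {b6,b7}: {b0,b6} ∩ {b0,b7} = {b0}; idom=b0

DF walk-up:
  b3←b1: walk b1 to b0
  b3←b2: walk b2 to b0
  b6←b0: walk · to b0
  b6←b3: walk b3 to b0
  b6←b4: walk b4→b3 to b0
  b7←b5: walk b5→b2 to b0
  b7←b6: walk b6 to b0
  b8←b6: walk b6 to b0
  b8←b7: walk b7 to b0
  b0 → ∅
  b1 → {b3}
  b2 → {b3,b7}
  b3 → {b6}
  b4 → {b6}
  b5 → {b7}
  b6 → {b7,b8}
  b7 → {b8}
  b8 → ∅

φ for u: defs {b1,b8}
  DF⁺ = {b3,b6,b7,b8}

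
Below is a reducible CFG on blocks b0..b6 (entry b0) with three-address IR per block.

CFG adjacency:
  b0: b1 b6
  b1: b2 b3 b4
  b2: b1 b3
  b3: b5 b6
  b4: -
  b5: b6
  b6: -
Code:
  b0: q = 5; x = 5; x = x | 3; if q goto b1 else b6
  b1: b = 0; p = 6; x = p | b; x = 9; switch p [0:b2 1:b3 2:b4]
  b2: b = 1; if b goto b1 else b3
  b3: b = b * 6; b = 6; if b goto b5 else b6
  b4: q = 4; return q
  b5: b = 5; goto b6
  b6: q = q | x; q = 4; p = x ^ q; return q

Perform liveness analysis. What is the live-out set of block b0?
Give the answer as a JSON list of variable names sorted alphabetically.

Answer: ["q", "x"]

Derivation:
Block summaries:
  b0 def {q,x} use ∅
  b1 def {b,p,x} use ∅
  b2 def {b} use ∅
  b3 def {b} use {b}
  b4 def {q} use ∅
  b5 def {b} use ∅
  b6 def {p,q} use {q,x}

Backward fixpoint:
  b0: in=∅ out={q,x}
  b1: in={q} out={b,q,x}
  b2: in={q,x} out={b,q,x}
  b3: in={b,q,x} out={q,x}
  b4: in=∅ out=∅
  b5: in={q,x} out={q,x}
  b6: in={q,x} out=∅

live-out(b0) = ["q", "x"]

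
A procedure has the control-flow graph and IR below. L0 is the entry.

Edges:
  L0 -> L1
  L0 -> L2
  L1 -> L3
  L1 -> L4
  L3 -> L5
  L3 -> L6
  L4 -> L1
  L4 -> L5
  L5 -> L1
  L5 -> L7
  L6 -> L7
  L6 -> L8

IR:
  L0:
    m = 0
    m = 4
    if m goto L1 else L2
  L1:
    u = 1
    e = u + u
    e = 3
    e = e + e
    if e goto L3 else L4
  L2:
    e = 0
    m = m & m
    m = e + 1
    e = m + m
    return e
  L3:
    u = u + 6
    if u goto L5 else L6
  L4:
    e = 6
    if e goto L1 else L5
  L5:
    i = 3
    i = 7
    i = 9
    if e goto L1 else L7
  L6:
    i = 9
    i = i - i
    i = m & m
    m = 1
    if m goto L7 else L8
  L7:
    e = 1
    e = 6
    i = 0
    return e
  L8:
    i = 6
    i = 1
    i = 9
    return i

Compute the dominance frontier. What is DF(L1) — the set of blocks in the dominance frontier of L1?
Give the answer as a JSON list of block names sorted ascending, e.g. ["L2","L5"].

idom tree: L1←L0 L2←L0 L3←L1 L4←L1 L5←L1 L6←L3 L7←L1 L8←L6
Dom at joins:
  L1: preds {L0,L4,L5}: {L0} ∩ {L0,L1,L4} ∩ {L0,L1,L5} = {L0}; idom=L0
  L5: preds {L3,L4}: {L0,L1,L3} ∩ {L0,L1,L4} = {L0,L1}; idom=L1
  L7: preds {L5,L6}: {L0,L1,L5} ∩ {L0,L1,L3,L6} = {L0,L1}; idom=L1

Frontier:
  join L1 pred L0: · stop@L0
  join L1 pred L4: L4→L1 stop@L0
  join L1 pred L5: L5→L1 stop@L0
  join L5 pred L3: L3 stop@L1
  join L5 pred L4: L4 stop@L1
  join L7 pred L5: L5 stop@L1
  join L7 pred L6: L6→L3 stop@L1
  DF(L0)=∅
  DF(L1)={L1}
  DF(L2)=∅
  DF(L3)={L5,L7}
  DF(L4)={L1,L5}
  DF(L5)={L1,L7}
  DF(L6)={L7}
  DF(L7)=∅
  DF(L8)=∅

DF(L1) = ["L1"]

Answer: ["L1"]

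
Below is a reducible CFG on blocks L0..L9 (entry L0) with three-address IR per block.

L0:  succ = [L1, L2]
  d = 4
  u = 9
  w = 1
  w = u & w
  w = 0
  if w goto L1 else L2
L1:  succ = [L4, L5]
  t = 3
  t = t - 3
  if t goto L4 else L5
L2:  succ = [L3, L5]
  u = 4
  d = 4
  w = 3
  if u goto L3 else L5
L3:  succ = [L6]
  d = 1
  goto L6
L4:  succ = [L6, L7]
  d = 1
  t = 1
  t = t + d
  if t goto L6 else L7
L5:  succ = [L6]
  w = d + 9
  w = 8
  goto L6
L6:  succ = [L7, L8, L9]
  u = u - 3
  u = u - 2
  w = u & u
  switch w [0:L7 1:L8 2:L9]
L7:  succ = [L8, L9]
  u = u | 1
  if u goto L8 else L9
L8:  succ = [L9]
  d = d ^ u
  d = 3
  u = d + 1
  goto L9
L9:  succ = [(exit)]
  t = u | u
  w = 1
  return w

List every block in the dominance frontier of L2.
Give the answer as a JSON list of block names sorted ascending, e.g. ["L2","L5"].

Answer: ["L5", "L6"]

Working:
idom tree: L1←L0 L2←L0 L3←L2 L4←L1 L5←L0 L6←L0 L7←L0 L8←L0 L9←L0
Dom∩ at merges:
  L5: preds {L1,L2}: {L0,L1} ∩ {L0,L2} = {L0}; idom=L0
  L6: preds {L3,L4,L5}: {L0,L2,L3} ∩ {L0,L1,L4} ∩ {L0,L5} = {L0}; idom=L0
  L7: preds {L4,L6}: {L0,L1,L4} ∩ {L0,L6} = {L0}; idom=L0
  L8: preds {L6,L7}: {L0,L6} ∩ {L0,L7} = {L0}; idom=L0
  L9: preds {L6,L7,L8}: {L0,L6} ∩ {L0,L7} ∩ {L0,L8} = {L0}; idom=L0

DF derivation:
  L5←L1: walk L1 to L0
  L5←L2: walk L2 to L0
  L6←L3: walk L3→L2 to L0
  L6←L4: walk L4→L1 to L0
  L6←L5: walk L5 to L0
  L7←L4: walk L4→L1 to L0
  L7←L6: walk L6 to L0
  L8←L6: walk L6 to L0
  L8←L7: walk L7 to L0
  L9←L6: walk L6 to L0
  L9←L7: walk L7 to L0
  L9←L8: walk L8 to L0
  L0 → ∅
  L1 → {L5,L6,L7}
  L2 → {L5,L6}
  L3 → {L6}
  L4 → {L6,L7}
  L5 → {L6}
  L6 → {L7,L8,L9}
  L7 → {L8,L9}
  L8 → {L9}
  L9 → ∅

DF(L2) = ["L5", "L6"]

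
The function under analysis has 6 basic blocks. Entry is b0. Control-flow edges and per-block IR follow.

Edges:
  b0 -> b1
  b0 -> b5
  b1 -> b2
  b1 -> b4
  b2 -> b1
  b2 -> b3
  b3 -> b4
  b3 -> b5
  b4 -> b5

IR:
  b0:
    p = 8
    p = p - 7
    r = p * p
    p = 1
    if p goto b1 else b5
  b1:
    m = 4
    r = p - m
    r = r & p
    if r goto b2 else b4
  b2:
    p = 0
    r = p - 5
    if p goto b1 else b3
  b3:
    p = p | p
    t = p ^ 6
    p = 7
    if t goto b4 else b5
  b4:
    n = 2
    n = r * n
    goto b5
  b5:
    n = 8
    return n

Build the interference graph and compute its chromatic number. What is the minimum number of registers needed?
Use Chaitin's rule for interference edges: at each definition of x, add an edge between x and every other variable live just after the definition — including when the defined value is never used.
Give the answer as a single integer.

def/use:
  b0: {p,r} / ∅
  b1: {m,r} / {p}
  b2: {p,r} / ∅
  b3: {p,t} / {p}
  b4: {n} / {r}
  b5: {n} / ∅

Backward fixpoint:
  b0: in=∅ out={p}
  b1: in={p} out={r}
  b2: in=∅ out={p,r}
  b3: in={p,r} out={r}
  b4: in={r} out=∅
  b5: in=∅ out=∅

Interference:
  m↔{p}
  n↔{r}
  p↔{m,r,t}
  r↔{n,p,t}
  t↔{p,r}

Registers:
  clique {p,r,t} ⇒ need ≥ 3
  assign m→r1 n→r0 p→r0 r→r1 t→r2 — no edge inside a register ⇒ χ ≤ 3
  χ = 3

Answer: 3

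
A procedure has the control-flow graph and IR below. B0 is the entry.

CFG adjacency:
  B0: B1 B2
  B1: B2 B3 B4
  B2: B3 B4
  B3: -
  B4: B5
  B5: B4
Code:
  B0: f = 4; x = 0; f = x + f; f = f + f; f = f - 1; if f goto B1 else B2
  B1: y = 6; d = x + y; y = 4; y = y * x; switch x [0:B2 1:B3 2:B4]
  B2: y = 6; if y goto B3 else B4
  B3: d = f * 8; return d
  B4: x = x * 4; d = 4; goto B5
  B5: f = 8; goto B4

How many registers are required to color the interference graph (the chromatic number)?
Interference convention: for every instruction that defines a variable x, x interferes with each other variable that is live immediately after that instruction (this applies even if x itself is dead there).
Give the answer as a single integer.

Per-block:
  B0 def {f,x} use ∅
  B1 def {d,y} use {x}
  B2 def {y} use ∅
  B3 def {d} use {f}
  B4 def {d,x} use {x}
  B5 def {f} use ∅

Backward fixpoint:
  live B0: ∅→{f,x}
  live B1: {f,x}→{f,x}
  live B2: {f,x}→{f,x}
  live B3: {f}→∅
  live B4: {x}→{x}
  live B5: {x}→{x}

Interference:
  d — {f,x}
  f — {d,x,y}
  x — {d,f,y}
  y — {f,x}

Colouring:
  {d,f,x} pairwise interfere (3-clique) ⇒ χ ≥ 3
  3-colouring: c0={f}  c1={x}  c2={d,y}
  χ = 3

Answer: 3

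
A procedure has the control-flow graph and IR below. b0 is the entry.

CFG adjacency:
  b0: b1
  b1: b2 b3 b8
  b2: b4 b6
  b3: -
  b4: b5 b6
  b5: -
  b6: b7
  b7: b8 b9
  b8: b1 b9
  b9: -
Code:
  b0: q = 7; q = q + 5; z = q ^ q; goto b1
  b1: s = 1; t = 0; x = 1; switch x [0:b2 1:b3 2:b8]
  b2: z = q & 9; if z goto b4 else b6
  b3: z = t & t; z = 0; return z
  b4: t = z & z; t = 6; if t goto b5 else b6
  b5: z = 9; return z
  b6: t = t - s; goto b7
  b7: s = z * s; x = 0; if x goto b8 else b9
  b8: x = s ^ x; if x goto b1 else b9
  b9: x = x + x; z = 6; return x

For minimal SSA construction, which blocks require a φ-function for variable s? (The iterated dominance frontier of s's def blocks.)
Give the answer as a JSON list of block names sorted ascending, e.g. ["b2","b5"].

idom tree: b1←b0 b2←b1 b3←b1 b4←b2 b5←b4 b6←b2 b7←b6 b8←b1 b9←b1
Join-block Dom:
  b1: preds {b0,b8}: {b0} ∩ {b0,b1,b8} = {b0}; idom=b0
  b6: preds {b2,b4}: {b0,b1,b2} ∩ {b0,b1,b2,b4} = {b0,b1,b2}; idom=b2
  b8: preds {b1,b7}: {b0,b1} ∩ {b0,b1,b2,b6,b7} = {b0,b1}; idom=b1
  b9: preds {b7,b8}: {b0,b1,b2,b6,b7} ∩ {b0,b1,b8} = {b0,b1}; idom=b1

DF derivation:
  b1←b0: walk · to b0
  b1←b8: walk b8→b1 to b0
  b6←b2: walk · to b2
  b6←b4: walk b4 to b2
  b8←b1: walk · to b1
  b8←b7: walk b7→b6→b2 to b1
  b9←b7: walk b7→b6→b2 to b1
  b9←b8: walk b8 to b1
  DF(b0)=∅
  DF(b1)={b1}
  DF(b2)={b8,b9}
  DF(b3)=∅
  DF(b4)={b6}
  DF(b5)=∅
  DF(b6)={b8,b9}
  DF(b7)={b8,b9}
  DF(b8)={b1,b9}
  DF(b9)=∅

φ for s: defs {b1,b7}
  DF⁺ = {b1,b8,b9}

Answer: ["b1", "b8", "b9"]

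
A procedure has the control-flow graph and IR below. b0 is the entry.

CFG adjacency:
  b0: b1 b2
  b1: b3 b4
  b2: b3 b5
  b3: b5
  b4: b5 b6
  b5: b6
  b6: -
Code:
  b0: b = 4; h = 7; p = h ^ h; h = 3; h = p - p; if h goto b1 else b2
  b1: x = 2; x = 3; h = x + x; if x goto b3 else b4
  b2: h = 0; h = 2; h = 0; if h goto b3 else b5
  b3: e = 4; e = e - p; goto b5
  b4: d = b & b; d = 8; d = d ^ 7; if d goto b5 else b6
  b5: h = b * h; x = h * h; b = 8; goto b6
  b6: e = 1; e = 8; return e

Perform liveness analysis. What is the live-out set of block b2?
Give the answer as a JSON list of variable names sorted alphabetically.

Block summaries:
  b0 def {b,h,p} use ∅
  b1 def {h,x} use ∅
  b2 def {h} use ∅
  b3 def {e} use {p}
  b4 def {d} use {b}
  b5 def {b,h,x} use {b,h}
  b6 def {e} use ∅

Live sets:
  b0 li=∅ lo={b,p}
  b1 li={b,p} lo={b,h,p}
  b2 li={b,p} lo={b,h,p}
  b3 li={b,h,p} lo={b,h}
  b4 li={b,h} lo={b,h}
  b5 li={b,h} lo=∅
  b6 li=∅ lo=∅

live-out(b2) = ["b", "h", "p"]

Answer: ["b", "h", "p"]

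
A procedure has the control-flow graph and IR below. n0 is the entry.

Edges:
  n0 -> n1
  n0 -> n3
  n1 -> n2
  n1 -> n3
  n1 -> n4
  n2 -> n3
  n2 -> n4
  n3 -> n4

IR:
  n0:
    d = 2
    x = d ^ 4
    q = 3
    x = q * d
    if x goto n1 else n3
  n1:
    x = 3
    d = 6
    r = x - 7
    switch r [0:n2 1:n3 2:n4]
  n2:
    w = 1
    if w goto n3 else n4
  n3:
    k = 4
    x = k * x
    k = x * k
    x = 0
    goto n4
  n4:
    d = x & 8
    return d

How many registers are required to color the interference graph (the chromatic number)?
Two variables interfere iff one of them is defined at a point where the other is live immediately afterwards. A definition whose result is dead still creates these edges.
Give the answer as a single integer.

Answer: 2

Analysis:
Block summaries:
  n0: def={d,q,x} ue=∅
  n1: def={d,r,x} ue=∅
  n2: def={w} ue=∅
  n3: def={k,x} ue={x}
  n4: def={d} ue={x}

Live sets:
  n0: in=∅ out={x}
  n1: in=∅ out={x}
  n2: in={x} out={x}
  n3: in={x} out={x}
  n4: in={x} out=∅

Conflict graph:
  d↔{q,x}
  k↔{x}
  q↔{d}
  r↔{x}
  w↔{x}
  x↔{d,k,r,w}

Colouring:
  {d,q} pairwise interfere (2-clique) ⇒ χ ≥ 2
  2-colouring: r0={q,x}  r1={d,k,r,w}
  χ = 2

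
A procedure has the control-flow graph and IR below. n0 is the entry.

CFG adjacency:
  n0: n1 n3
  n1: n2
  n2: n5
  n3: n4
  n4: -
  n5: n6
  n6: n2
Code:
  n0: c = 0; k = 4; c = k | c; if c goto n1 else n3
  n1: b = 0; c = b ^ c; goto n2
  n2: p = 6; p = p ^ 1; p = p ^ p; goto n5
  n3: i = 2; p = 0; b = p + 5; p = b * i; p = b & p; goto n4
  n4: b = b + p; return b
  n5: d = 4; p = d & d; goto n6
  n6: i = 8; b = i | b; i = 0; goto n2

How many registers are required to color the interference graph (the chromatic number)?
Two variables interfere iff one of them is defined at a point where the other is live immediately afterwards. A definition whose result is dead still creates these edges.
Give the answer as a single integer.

Per-block:
  n0 def {c,k} use ∅
  n1 def {b,c} use {c}
  n2 def {p} use ∅
  n3 def {b,i,p} use ∅
  n4 def {b} use {b,p}
  n5 def {d,p} use ∅
  n6 def {b,i} use {b}

Live sets:
  n0: in=∅ out={c}
  n1: in={c} out={b}
  n2: in={b} out={b}
  n3: in=∅ out={b,p}
  n4: in={b,p} out=∅
  n5: in={b} out={b}
  n6: in={b} out={b}

Interference:
  b — {c,d,i,p}
  c — {b,k}
  d — {b}
  i — {b,p}
  k — {c}
  p — {b,i}

Colouring:
  clique {b,i,p} ⇒ need ≥ 3
  3-colouring: R0={b,k}  R1={c,d,i}  R2={p}
  χ = 3

Answer: 3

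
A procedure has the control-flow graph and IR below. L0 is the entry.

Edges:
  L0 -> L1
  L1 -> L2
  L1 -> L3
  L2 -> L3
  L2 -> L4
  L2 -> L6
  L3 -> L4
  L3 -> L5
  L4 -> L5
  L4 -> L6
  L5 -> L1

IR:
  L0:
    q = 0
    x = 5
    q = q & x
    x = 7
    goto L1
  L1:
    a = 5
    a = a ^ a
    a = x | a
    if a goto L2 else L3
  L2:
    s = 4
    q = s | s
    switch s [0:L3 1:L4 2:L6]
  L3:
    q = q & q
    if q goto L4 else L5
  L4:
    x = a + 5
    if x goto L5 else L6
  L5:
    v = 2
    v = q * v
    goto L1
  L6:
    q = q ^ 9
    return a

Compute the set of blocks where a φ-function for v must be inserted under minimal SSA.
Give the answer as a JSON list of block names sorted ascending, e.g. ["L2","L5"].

idom tree: L1←L0 L2←L1 L3←L1 L4←L1 L5←L1 L6←L1
Join-block Dom:
  L1: preds {L0,L5}: {L0} ∩ {L0,L1,L5} = {L0}; idom=L0
  L3: preds {L1,L2}: {L0,L1} ∩ {L0,L1,L2} = {L0,L1}; idom=L1
  L4: preds {L2,L3}: {L0,L1,L2} ∩ {L0,L1,L3} = {L0,L1}; idom=L1
  L5: preds {L3,L4}: {L0,L1,L3} ∩ {L0,L1,L4} = {L0,L1}; idom=L1
  L6: preds {L2,L4}: {L0,L1,L2} ∩ {L0,L1,L4} = {L0,L1}; idom=L1

DF walk-up:
  L1←L0: walk · to L0
  L1←L5: walk L5→L1 to L0
  L3←L1: walk · to L1
  L3←L2: walk L2 to L1
  L4←L2: walk L2 to L1
  L4←L3: walk L3 to L1
  L5←L3: walk L3 to L1
  L5←L4: walk L4 to L1
  L6←L2: walk L2 to L1
  L6←L4: walk L4 to L1
  DF(L0)=∅
  DF(L1)={L1}
  DF(L2)={L3,L4,L6}
  DF(L3)={L4,L5}
  DF(L4)={L5,L6}
  DF(L5)={L1}
  DF(L6)=∅

φ for v: defs {L5}
  DF⁺ = {L1}

Answer: ["L1"]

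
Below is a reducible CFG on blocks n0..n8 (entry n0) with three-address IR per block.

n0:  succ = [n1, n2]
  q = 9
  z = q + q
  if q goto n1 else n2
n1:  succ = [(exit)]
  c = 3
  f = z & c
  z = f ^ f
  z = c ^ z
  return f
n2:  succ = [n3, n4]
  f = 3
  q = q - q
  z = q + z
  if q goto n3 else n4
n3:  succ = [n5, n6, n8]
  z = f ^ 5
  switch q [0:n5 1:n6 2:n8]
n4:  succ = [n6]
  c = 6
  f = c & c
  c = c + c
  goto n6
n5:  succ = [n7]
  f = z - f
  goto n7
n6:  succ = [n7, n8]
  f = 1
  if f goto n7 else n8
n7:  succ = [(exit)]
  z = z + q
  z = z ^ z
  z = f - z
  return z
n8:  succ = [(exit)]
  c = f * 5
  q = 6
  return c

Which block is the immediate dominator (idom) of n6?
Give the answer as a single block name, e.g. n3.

idom tree: n1←n0 n2←n0 n3←n2 n4←n2 n5←n3 n6←n2 n7←n2 n8←n2
Dom∩ at merges:
  n6: preds {n3,n4}: {n0,n2,n3} ∩ {n0,n2,n4} = {n0,n2}; idom=n2
  n7: preds {n5,n6}: {n0,n2,n3,n5} ∩ {n0,n2,n6} = {n0,n2}; idom=n2
  n8: preds {n3,n6}: {n0,n2,n3} ∩ {n0,n2,n6} = {n0,n2}; idom=n2

idom(n6) = n2

Answer: n2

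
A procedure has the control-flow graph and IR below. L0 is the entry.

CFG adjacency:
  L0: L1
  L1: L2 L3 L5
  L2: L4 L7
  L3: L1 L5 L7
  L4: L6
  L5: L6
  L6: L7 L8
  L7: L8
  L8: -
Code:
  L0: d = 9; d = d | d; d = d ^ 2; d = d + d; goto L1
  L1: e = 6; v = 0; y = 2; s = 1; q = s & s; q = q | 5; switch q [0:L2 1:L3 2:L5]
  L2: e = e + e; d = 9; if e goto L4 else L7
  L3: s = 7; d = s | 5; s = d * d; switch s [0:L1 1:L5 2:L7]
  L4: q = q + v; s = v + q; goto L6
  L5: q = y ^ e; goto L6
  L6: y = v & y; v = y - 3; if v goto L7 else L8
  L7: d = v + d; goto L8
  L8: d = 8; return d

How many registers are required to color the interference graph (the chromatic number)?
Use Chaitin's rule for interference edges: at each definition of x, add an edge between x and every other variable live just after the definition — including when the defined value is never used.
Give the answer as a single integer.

Per-block:
  L0: {d} / ∅
  L1: {e,q,s,v,y} / ∅
  L2: {d,e} / {e}
  L3: {d,s} / ∅
  L4: {q,s} / {q,v}
  L5: {q} / {e,y}
  L6: {v,y} / {v,y}
  L7: {d} / {d,v}
  L8: {d} / ∅

Liveness:
  L0: in=∅ out={d}
  L1: in={d} out={d,e,q,v,y}
  L2: in={e,q,v,y} out={d,q,v,y}
  L3: in={e,v,y} out={d,e,v,y}
  L4: in={d,q,v,y} out={d,v,y}
  L5: in={d,e,v,y} out={d,v,y}
  L6: in={d,v,y} out={d,v}
  L7: in={d,v} out=∅
  L8: in=∅ out=∅

Interfere edges:
  d↔{e,q,s,v,y}
  e↔{d,q,s,v,y}
  q↔{d,e,v,y}
  s↔{d,e,v,y}
  v↔{d,e,q,s,y}
  y↔{d,e,q,s,v}

Chromatic number:
  {d,e,q,v,y} pairwise interfere (5-clique) ⇒ χ ≥ 5
  assign d→R0 e→R1 q→R4 s→R4 v→R2 y→R3 — no edge inside a register ⇒ χ ≤ 5
  χ = 5

Answer: 5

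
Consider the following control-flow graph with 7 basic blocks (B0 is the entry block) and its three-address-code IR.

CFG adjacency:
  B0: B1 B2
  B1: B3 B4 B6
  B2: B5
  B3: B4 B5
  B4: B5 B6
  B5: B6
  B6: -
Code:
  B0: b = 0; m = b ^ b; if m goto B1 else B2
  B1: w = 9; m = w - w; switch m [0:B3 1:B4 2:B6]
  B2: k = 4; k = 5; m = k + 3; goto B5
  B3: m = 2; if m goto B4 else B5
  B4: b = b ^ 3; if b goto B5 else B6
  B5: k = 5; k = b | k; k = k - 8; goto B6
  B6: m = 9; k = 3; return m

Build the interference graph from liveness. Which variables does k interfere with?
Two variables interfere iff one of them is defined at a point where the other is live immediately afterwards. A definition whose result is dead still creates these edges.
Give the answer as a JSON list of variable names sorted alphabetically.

Answer: ["b", "m"]

Analysis:
Per-block:
  B0 def {b,m} use ∅
  B1 def {m,w} use ∅
  B2 def {k,m} use ∅
  B3 def {m} use ∅
  B4 def {b} use {b}
  B5 def {k} use {b}
  B6 def {k,m} use ∅

Liveness:
  live B0: ∅→{b}
  live B1: {b}→{b}
  live B2: {b}→{b}
  live B3: {b}→{b}
  live B4: {b}→{b}
  live B5: {b}→∅
  live B6: ∅→∅

Interference:
  b — {k,m,w}
  k — {b,m}
  m — {b,k}
  w — {b}

N(k) = ["b", "m"]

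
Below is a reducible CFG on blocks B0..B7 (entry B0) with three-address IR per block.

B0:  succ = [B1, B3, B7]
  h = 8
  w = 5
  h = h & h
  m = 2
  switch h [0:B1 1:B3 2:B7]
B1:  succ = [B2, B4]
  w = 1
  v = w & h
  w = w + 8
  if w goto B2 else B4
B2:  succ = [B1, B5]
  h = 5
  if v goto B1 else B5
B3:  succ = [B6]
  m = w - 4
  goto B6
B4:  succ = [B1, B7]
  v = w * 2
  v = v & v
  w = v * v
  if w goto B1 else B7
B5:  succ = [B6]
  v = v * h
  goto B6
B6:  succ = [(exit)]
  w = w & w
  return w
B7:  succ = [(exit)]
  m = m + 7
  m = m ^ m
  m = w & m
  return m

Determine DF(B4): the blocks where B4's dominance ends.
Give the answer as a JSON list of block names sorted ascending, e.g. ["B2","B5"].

idom tree: B1←B0 B2←B1 B3←B0 B4←B1 B5←B2 B6←B0 B7←B0
Join-block Dom:
  B1: preds {B0,B2,B4}: {B0} ∩ {B0,B1,B2} ∩ {B0,B1,B4} = {B0}; idom=B0
  B6: preds {B3,B5}: {B0,B3} ∩ {B0,B1,B2,B5} = {B0}; idom=B0
  B7: preds {B0,B4}: {B0} ∩ {B0,B1,B4} = {B0}; idom=B0

Frontier:
  join B1 pred B0: · stop@B0
  join B1 pred B2: B2→B1 stop@B0
  join B1 pred B4: B4→B1 stop@B0
  join B6 pred B3: B3 stop@B0
  join B6 pred B5: B5→B2→B1 stop@B0
  join B7 pred B0: · stop@B0
  join B7 pred B4: B4→B1 stop@B0
  B0: DF=∅
  B1: DF={B1,B6,B7}
  B2: DF={B1,B6}
  B3: DF={B6}
  B4: DF={B1,B7}
  B5: DF={B6}
  B6: DF=∅
  B7: DF=∅

DF(B4) = ["B1", "B7"]

Answer: ["B1", "B7"]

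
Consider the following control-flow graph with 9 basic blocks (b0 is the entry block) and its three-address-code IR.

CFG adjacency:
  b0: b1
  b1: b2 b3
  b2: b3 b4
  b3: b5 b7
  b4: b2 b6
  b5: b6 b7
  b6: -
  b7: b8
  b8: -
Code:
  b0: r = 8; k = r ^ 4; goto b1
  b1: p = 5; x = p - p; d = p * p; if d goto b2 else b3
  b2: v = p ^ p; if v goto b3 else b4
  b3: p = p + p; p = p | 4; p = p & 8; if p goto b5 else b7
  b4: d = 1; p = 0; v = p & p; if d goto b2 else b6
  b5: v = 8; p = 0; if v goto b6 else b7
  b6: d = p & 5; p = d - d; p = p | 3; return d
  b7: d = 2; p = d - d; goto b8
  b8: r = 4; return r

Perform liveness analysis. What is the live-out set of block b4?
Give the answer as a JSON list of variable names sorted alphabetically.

Answer: ["p"]

Analysis:
def/use:
  b0 def {k,r} use ∅
  b1 def {d,p,x} use ∅
  b2 def {v} use {p}
  b3 def {p} use {p}
  b4 def {d,p,v} use ∅
  b5 def {p,v} use ∅
  b6 def {d,p} use {p}
  b7 def {d,p} use ∅
  b8 def {r} use ∅

Liveness:
  b0: in=∅ out=∅
  b1: in=∅ out={p}
  b2: in={p} out={p}
  b3: in={p} out=∅
  b4: in=∅ out={p}
  b5: in=∅ out={p}
  b6: in={p} out=∅
  b7: in=∅ out=∅
  b8: in=∅ out=∅

live-out(b4) = ["p"]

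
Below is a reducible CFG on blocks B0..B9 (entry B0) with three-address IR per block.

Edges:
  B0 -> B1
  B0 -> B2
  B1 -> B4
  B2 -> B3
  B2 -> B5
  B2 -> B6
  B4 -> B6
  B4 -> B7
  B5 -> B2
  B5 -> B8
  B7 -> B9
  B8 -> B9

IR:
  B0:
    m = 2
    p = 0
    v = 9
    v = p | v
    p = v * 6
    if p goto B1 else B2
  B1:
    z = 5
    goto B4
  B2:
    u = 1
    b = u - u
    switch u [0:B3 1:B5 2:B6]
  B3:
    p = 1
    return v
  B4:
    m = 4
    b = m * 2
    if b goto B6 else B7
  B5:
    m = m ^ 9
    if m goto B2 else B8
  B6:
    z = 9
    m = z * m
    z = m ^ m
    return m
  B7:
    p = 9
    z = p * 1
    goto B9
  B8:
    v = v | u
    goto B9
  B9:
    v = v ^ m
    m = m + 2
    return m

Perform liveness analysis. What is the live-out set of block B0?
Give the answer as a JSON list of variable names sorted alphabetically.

Per-block:
  B0: {m,p,v} / ∅
  B1: {z} / ∅
  B2: {b,u} / ∅
  B3: {p} / {v}
  B4: {b,m} / ∅
  B5: {m} / {m}
  B6: {m,z} / {m}
  B7: {p,z} / ∅
  B8: {v} / {u,v}
  B9: {m,v} / {m,v}

Backward fixpoint:
  B0: in=∅ out={m,v}
  B1: in={v} out={v}
  B2: in={m,v} out={m,u,v}
  B3: in={v} out=∅
  B4: in={v} out={m,v}
  B5: in={m,u,v} out={m,u,v}
  B6: in={m} out=∅
  B7: in={m,v} out={m,v}
  B8: in={m,u,v} out={m,v}
  B9: in={m,v} out=∅

live-out(B0) = ["m", "v"]

Answer: ["m", "v"]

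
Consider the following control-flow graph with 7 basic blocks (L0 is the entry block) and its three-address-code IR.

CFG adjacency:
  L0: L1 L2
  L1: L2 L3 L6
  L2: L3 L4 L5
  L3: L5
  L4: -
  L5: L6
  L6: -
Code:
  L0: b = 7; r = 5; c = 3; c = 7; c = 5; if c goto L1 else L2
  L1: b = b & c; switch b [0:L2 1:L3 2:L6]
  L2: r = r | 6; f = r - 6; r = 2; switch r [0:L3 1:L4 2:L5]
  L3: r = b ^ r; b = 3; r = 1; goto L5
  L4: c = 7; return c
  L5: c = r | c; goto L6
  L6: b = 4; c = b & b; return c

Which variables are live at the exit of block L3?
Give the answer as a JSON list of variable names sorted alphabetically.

Block summaries:
  L0 def {b,c,r} use ∅
  L1 def {b} use {b,c}
  L2 def {f,r} use {r}
  L3 def {b,r} use {b,r}
  L4 def {c} use ∅
  L5 def {c} use {c,r}
  L6 def {b,c} use ∅

Live sets:
  L0 li=∅ lo={b,c,r}
  L1 li={b,c,r} lo={b,c,r}
  L2 li={b,c,r} lo={b,c,r}
  L3 li={b,c,r} lo={c,r}
  L4 li=∅ lo=∅
  L5 li={c,r} lo=∅
  L6 li=∅ lo=∅

live-out(L3) = ["c", "r"]

Answer: ["c", "r"]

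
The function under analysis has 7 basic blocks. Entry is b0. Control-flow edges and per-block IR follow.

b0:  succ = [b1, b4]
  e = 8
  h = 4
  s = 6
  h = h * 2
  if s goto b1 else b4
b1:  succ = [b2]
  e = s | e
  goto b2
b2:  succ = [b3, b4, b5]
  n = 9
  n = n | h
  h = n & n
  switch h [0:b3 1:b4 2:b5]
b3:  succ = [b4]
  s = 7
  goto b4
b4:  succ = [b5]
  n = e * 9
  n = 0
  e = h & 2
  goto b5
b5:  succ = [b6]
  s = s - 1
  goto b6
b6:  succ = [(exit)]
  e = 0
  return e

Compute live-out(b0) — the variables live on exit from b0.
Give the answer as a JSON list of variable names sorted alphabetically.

Per-block:
  b0 def {e,h,s} use ∅
  b1 def {e} use {e,s}
  b2 def {h,n} use {h}
  b3 def {s} use ∅
  b4 def {e,n} use {e,h}
  b5 def {s} use {s}
  b6 def {e} use ∅

Backward fixpoint:
  live b0: ∅→{e,h,s}
  live b1: {e,h,s}→{e,h,s}
  live b2: {e,h,s}→{e,h,s}
  live b3: {e,h}→{e,h,s}
  live b4: {e,h,s}→{s}
  live b5: {s}→∅
  live b6: ∅→∅

live-out(b0) = ["e", "h", "s"]

Answer: ["e", "h", "s"]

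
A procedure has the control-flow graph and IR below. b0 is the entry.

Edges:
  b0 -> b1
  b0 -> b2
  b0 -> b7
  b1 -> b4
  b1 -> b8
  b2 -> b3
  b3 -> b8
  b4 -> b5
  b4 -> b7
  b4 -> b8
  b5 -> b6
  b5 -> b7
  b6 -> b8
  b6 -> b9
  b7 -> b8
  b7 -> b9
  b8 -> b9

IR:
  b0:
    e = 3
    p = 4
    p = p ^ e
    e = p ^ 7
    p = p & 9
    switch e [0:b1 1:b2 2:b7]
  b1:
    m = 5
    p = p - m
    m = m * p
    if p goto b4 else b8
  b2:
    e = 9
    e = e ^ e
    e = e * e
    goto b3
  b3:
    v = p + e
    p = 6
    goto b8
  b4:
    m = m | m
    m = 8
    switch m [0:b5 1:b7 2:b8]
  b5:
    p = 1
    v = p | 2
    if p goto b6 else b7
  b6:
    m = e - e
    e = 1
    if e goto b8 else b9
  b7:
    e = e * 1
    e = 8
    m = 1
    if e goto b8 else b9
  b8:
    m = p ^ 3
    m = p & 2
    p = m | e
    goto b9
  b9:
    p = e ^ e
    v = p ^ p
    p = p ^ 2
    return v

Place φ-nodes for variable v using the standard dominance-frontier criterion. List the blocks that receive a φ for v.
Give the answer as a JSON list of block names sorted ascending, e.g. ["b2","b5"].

Answer: ["b7", "b8", "b9"]

Analysis:
idom tree: b1←b0 b2←b0 b3←b2 b4←b1 b5←b4 b6←b5 b7←b0 b8←b0 b9←b0
Dom∩ at merges:
  b7: preds {b0,b4,b5}: {b0} ∩ {b0,b1,b4} ∩ {b0,b1,b4,b5} = {b0}; idom=b0
  b8: preds {b1,b3,b4,b6,b7}: {b0,b1} ∩ {b0,b2,b3} ∩ {b0,b1,b4} ∩ {b0,b1,b4,b5,b6} ∩ {b0,b7} = {b0}; idom=b0
  b9: preds {b6,b7,b8}: {b0,b1,b4,b5,b6} ∩ {b0,b7} ∩ {b0,b8} = {b0}; idom=b0

DF walk-up:
  b7←b0: walk · to b0
  b7←b4: walk b4→b1 to b0
  b7←b5: walk b5→b4→b1 to b0
  b8←b1: walk b1 to b0
  b8←b3: walk b3→b2 to b0
  b8←b4: walk b4→b1 to b0
  b8←b6: walk b6→b5→b4→b1 to b0
  b8←b7: walk b7 to b0
  b9←b6: walk b6→b5→b4→b1 to b0
  b9←b7: walk b7 to b0
  b9←b8: walk b8 to b0
  b0 → ∅
  b1 → {b7,b8,b9}
  b2 → {b8}
  b3 → {b8}
  b4 → {b7,b8,b9}
  b5 → {b7,b8,b9}
  b6 → {b8,b9}
  b7 → {b8,b9}
  b8 → {b9}
  b9 → ∅

φ for v: defs {b3,b5,b9}
  DF⁺ = {b7,b8,b9}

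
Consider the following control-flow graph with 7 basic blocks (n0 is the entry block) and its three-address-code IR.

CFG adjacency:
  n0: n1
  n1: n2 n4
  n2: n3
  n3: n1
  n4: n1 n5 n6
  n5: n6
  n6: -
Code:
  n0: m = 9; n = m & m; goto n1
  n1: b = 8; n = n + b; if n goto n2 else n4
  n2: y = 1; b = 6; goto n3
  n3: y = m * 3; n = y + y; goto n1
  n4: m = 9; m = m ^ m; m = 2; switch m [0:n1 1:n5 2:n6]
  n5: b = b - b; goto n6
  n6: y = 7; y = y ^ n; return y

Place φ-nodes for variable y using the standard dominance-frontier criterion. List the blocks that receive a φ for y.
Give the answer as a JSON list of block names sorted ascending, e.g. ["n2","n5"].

idom tree: n1←n0 n2←n1 n3←n2 n4←n1 n5←n4 n6←n4
Dom at joins:
  n1: preds {n0,n3,n4}: {n0} ∩ {n0,n1,n2,n3} ∩ {n0,n1,n4} = {n0}; idom=n0
  n6: preds {n4,n5}: {n0,n1,n4} ∩ {n0,n1,n4,n5} = {n0,n1,n4}; idom=n4

Frontier:
  join n1 pred n0: · stop@n0
  join n1 pred n3: n3→n2→n1 stop@n0
  join n1 pred n4: n4→n1 stop@n0
  join n6 pred n4: · stop@n4
  join n6 pred n5: n5 stop@n4
  n0 → ∅
  n1 → {n1}
  n2 → {n1}
  n3 → {n1}
  n4 → {n1}
  n5 → {n6}
  n6 → ∅

φ for y: defs {n2,n3,n6}
  DF⁺ = {n1}

Answer: ["n1"]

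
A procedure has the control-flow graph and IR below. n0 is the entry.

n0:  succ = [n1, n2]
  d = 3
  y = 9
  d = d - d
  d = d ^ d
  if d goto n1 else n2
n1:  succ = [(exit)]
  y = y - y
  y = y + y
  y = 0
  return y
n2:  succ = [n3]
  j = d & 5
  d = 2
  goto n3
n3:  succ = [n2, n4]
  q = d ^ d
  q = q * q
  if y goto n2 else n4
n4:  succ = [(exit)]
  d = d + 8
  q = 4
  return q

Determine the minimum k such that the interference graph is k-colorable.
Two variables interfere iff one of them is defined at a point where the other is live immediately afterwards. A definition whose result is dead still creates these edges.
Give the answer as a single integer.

Answer: 3

Working:
def/use:
  n0: def={d,y} ue=∅
  n1: def={y} ue={y}
  n2: def={d,j} ue={d}
  n3: def={q} ue={d,y}
  n4: def={d,q} ue={d}

Backward fixpoint:
  live n0: ∅→{d,y}
  live n1: {y}→∅
  live n2: {d,y}→{d,y}
  live n3: {d,y}→{d,y}
  live n4: {d}→∅

Interference:
  d: {q,y}
  j: {y}
  q: {d,y}
  y: {d,j,q}

Registers:
  lower bound: {d,q,y} mutually conflict ⇒ χ ≥ 3
  assign d→r1 j→r1 q→r2 y→r0 — no edge inside a register ⇒ χ ≤ 3
  χ = 3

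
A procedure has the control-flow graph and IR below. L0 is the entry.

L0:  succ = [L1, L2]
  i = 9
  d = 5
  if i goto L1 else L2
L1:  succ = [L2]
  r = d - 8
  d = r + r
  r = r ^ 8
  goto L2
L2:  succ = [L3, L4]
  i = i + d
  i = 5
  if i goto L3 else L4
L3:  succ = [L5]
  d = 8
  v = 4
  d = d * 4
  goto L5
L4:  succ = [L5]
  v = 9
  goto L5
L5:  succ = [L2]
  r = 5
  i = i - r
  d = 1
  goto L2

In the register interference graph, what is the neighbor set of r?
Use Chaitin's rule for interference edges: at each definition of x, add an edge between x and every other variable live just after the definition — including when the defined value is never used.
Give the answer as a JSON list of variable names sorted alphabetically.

Block summaries:
  L0 def {d,i} use ∅
  L1 def {d,r} use {d}
  L2 def {i} use {d,i}
  L3 def {d,v} use ∅
  L4 def {v} use ∅
  L5 def {d,i,r} use {i}

Backward fixpoint:
  live L0: ∅→{d,i}
  live L1: {d,i}→{d,i}
  live L2: {d,i}→{i}
  live L3: {i}→{i}
  live L4: {i}→{i}
  live L5: {i}→{d,i}

Interfere edges:
  d↔{i,r,v}
  i↔{d,r,v}
  r↔{d,i}
  v↔{d,i}

N(r) = ["d", "i"]

Answer: ["d", "i"]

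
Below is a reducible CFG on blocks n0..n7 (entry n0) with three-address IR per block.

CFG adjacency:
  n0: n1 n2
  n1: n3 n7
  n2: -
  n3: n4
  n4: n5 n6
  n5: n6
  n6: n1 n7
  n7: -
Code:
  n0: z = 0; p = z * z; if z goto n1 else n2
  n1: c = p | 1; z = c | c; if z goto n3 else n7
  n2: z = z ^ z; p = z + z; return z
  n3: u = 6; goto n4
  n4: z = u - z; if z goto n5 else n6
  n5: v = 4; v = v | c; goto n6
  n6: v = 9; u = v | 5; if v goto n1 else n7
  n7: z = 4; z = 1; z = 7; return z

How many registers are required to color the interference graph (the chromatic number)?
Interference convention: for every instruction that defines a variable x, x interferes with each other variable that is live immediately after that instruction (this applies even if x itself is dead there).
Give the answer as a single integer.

Answer: 4

Derivation:
Per-block:
  n0 def {p,z} use ∅
  n1 def {c,z} use {p}
  n2 def {p,z} use {z}
  n3 def {u} use ∅
  n4 def {z} use {u,z}
  n5 def {v} use {c}
  n6 def {u,v} use ∅
  n7 def {z} use ∅

Liveness:
  n0 li=∅ lo={p,z}
  n1 li={p} lo={c,p,z}
  n2 li={z} lo=∅
  n3 li={c,p,z} lo={c,p,u,z}
  n4 li={c,p,u,z} lo={c,p}
  n5 li={c,p} lo={p}
  n6 li={p} lo={p}
  n7 li=∅ lo=∅

Interfere edges:
  c↔{p,u,v,z}
  p↔{c,u,v,z}
  u↔{c,p,v,z}
  v↔{c,p,u}
  z↔{c,p,u}

Chromatic number:
  clique {c,p,u,v} ⇒ need ≥ 4
  assign c→c0 p→c1 u→c2 v→c3 z→c3 — no edge inside a register ⇒ χ ≤ 4
  χ = 4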